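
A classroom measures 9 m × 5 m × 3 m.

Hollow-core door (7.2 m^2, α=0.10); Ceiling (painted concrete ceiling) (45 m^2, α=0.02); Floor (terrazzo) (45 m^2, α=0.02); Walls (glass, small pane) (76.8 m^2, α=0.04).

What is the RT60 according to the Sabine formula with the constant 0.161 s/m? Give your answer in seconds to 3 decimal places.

Summing Sᵢαᵢ: 0.720 + 0.900 + 0.900 + 3.072 → A = 5.592 sabins.
Room volume: 135 m³.
Sabine: RT60 = 0.161 × 135 / 5.592 = 3.887 s.

3.887 s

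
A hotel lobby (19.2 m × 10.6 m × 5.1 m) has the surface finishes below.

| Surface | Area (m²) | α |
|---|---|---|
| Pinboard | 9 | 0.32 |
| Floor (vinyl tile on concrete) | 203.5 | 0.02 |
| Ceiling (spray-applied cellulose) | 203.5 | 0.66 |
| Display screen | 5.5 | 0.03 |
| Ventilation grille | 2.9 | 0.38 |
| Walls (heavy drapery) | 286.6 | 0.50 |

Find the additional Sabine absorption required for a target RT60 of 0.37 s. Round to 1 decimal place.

165.8 sabins

Summing Sᵢαᵢ: 2.880 + 4.070 + 134.310 + 0.165 + 1.102 + 143.300 → A₁ = 285.827 sabins.
V = 1037.952 m³. Required absorption A₂ = 0.161 × 1037.952 / 0.37 = 451.649 sabins.
Shortfall: 451.649 − 285.827 = 165.8 sabins.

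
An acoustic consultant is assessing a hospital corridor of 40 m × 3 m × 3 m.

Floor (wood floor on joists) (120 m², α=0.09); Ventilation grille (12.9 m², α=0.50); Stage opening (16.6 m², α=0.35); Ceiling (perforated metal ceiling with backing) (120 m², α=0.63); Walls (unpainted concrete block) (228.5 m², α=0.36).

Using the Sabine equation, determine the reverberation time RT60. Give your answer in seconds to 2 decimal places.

0.32 s

Total absorption A = 120*0.09 + 12.9*0.50 + 16.6*0.35 + 120*0.63 + 228.5*0.36
  = 10.800 + 6.450 + 5.810 + 75.600 + 82.260 = 180.920 m² sabins.
Room volume: 360 m³.
RT60 = 0.161 · V / A = 0.161 × 360 / 180.920 = 0.32 s.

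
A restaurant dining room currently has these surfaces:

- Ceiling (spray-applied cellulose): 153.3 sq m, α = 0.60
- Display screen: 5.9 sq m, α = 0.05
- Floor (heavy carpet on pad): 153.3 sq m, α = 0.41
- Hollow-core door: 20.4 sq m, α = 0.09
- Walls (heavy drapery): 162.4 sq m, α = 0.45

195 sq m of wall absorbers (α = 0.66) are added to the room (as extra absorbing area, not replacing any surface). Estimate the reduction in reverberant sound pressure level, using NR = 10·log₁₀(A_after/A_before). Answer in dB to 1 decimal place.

A_before = Σ Sᵢαᵢ = 153.3×0.60 + 5.9×0.05 + 153.3×0.41 + 20.4×0.09 + 162.4×0.45 = 230.044 sabins.
Added absorption = 195 × 0.66 = 128.700 sabins.
New total A_after = 358.744 sabins.
NR = 10·log₁₀(358.744/230.044) = 1.9 dB.

1.9 dB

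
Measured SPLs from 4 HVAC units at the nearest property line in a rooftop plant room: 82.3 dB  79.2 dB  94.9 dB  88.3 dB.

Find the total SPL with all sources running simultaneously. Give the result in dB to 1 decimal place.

Sum in the linear (power) domain: Σ 10^(Lᵢ/10) = 10^(82.3/10) + 10^(79.2/10) + 10^(94.9/10) + 10^(88.3/10) = 4.019e+09.
Back to dB: 10·log₁₀ Σ = 96.0 dB.

96.0 dB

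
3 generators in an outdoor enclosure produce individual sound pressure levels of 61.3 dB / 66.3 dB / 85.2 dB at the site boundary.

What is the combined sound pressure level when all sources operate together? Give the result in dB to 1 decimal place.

85.3 dB

Converting to relative power and adding: 10^(61.3/10) + 10^(66.3/10) + 10^(85.2/10) = 3.367e+08.
Combined level = 10 log₁₀(3.367e+08) = 85.3 dB.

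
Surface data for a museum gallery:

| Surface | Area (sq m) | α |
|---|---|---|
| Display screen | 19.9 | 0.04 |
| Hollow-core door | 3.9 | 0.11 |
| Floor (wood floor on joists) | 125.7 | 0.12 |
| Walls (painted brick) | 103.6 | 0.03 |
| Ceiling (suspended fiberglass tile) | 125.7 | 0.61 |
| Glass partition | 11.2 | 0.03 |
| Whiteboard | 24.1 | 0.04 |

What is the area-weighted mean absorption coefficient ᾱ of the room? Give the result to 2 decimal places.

0.24

S = Σ Sᵢ = 19.9 + 3.9 + 125.7 + 103.6 + 125.7 + 11.2 + 24.1 = 414.1 sq m.
Weighted sum Σ Sα = 97.394.
ᾱ = A/S = 0.24.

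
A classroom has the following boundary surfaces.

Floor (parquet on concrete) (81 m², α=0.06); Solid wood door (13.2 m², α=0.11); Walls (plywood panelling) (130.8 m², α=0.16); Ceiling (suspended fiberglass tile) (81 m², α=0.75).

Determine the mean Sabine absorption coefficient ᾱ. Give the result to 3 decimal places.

0.288

Total surface area S = 306.0 m².
Σ(Sᵢαᵢ) = 81·0.06 + 13.2·0.11 + 130.8·0.16 + 81·0.75 = 87.990.
ᾱ = 87.990 / 306.0 = 0.288.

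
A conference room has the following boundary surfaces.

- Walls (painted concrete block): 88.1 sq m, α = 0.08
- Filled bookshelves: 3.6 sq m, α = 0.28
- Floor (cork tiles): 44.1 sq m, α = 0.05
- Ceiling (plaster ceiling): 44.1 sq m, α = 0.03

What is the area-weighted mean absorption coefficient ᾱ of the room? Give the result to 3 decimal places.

S = Σ Sᵢ = 88.1 + 3.6 + 44.1 + 44.1 = 179.9 sq m.
A = 88.1·0.08 + 3.6·0.28 + 44.1·0.05 + 44.1·0.03 = 11.584 sabins.
ᾱ = A/S = 0.064.

0.064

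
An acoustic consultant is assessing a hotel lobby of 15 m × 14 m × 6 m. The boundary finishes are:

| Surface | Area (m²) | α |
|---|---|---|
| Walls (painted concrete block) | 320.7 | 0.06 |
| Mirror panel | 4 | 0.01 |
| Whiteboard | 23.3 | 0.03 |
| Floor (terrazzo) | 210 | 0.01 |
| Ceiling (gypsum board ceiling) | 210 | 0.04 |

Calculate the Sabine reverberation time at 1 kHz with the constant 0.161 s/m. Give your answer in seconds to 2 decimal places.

6.66 s

A = Σ Sᵢαᵢ = 320.7×0.06 + 4×0.01 + 23.3×0.03 + 210×0.01 + 210×0.04 = 30.481 sabins.
Room volume: 1260 m³.
T = 0.161 V/A = 0.161·1260/30.481 = 6.66 s.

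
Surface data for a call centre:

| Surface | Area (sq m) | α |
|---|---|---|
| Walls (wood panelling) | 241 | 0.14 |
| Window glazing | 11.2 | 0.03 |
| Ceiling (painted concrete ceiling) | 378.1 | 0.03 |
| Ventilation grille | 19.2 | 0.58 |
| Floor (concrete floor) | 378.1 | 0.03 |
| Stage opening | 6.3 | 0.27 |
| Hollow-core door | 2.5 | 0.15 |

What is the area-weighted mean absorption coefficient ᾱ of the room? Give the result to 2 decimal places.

0.07

Total surface area S = 1036.4 sq m.
Σ(Sᵢαᵢ) = 241·0.14 + 11.2·0.03 + 378.1·0.03 + 19.2·0.58 + 378.1·0.03 + 6.3·0.27 + 2.5·0.15 = 69.974.
ᾱ = A/S = 0.07.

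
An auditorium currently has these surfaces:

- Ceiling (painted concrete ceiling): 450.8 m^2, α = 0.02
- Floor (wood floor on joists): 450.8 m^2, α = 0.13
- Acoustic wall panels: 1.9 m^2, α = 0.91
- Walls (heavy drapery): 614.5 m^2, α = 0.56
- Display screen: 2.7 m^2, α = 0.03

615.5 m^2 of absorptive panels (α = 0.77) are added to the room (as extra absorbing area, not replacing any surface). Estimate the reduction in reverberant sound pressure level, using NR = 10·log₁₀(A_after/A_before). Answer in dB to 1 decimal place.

3.3 dB

Total absorption A_before = 450.8·0.02 + 450.8·0.13 + 1.9·0.91 + 614.5·0.56 + 2.7·0.03
  = 9.016 + 58.604 + 1.729 + 344.120 + 0.081 = 413.550 m^2 sabins.
Treatment contributes 615.5·0.77 = 473.935 sabins.
New total A_after = 887.485 sabins.
NR = 10·log₁₀(887.485/413.550) = 3.3 dB.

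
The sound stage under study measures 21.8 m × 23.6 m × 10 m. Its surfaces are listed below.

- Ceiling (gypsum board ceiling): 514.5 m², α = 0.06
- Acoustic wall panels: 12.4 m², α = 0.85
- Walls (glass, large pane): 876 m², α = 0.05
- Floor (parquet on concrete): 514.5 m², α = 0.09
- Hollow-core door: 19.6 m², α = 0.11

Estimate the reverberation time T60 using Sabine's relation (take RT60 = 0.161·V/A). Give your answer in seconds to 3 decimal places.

A = Σ Sᵢαᵢ = 514.5·0.06 + 12.4·0.85 + 876·0.05 + 514.5·0.09 + 19.6·0.11 = 133.671 sabins.
Volume V = 21.8 × 23.6 × 10 = 5144.8 m³.
Sabine: RT60 = 0.161 × 5144.8 / 133.671 = 6.197 s.

6.197 sec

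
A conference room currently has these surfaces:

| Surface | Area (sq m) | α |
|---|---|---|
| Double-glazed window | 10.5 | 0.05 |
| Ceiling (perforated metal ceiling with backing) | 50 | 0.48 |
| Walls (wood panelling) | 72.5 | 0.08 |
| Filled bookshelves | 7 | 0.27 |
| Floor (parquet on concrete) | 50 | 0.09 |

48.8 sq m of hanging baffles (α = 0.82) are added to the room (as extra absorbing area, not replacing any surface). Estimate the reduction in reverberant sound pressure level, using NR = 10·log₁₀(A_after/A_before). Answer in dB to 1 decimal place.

Summing Sᵢαᵢ: 0.525 + 24.000 + 5.800 + 1.890 + 4.500 → A_before = 36.715 sabins.
Added absorption = 48.8 × 0.82 = 40.016 sabins.
A_after = 36.715 + 40.016 = 76.731 sabins.
NR = 10·log₁₀(76.731/36.715) = 3.2 dB.

3.2 dB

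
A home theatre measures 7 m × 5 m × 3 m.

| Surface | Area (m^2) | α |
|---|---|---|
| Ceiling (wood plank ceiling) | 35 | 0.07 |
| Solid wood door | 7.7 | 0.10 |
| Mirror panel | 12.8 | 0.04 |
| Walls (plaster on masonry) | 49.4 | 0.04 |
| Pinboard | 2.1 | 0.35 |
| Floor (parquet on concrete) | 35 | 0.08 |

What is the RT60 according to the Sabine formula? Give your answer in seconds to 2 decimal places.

1.83 sec

Total absorption A = 35×0.07 + 7.7×0.10 + 12.8×0.04 + 49.4×0.04 + 2.1×0.35 + 35×0.08
  = 2.450 + 0.770 + 0.512 + 1.976 + 0.735 + 2.800 = 9.243 m^2 sabins.
Room volume: 105 m³.
T = 0.161 V/A = 0.161·105/9.243 = 1.83 s.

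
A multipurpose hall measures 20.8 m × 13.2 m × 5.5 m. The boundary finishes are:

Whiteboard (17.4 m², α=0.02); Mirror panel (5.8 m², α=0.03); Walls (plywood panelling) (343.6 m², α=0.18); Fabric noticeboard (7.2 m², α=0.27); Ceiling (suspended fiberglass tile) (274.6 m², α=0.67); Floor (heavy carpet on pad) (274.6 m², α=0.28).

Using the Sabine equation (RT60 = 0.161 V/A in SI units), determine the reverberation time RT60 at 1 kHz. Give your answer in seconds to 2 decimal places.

Equivalent absorption area: A = 17.4·0.02 + 5.8·0.03 + 343.6·0.18 + 7.2·0.27 + 274.6·0.67 + 274.6·0.28 = 325.184 m².
V = 20.8·13.2·5.5 = 1510.08 m³.
RT60 = 0.161 · V / A = 0.161 × 1510.08 / 325.184 = 0.75 s.

0.75 s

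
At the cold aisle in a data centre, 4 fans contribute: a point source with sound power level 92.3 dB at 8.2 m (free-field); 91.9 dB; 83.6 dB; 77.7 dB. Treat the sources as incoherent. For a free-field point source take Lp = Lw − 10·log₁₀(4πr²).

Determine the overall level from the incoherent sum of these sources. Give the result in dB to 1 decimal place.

92.6 dB

Source at 8.2 m: Lp = 92.3 − 10·log₁₀(4π·8.2²) = 92.3 − 10·log₁₀(844.963) = 63.0 dB.
Converting to relative power and adding: 10^(63.0/10) + 10^(91.9/10) + 10^(83.6/10) + 10^(77.7/10) = 1.839e+09.
L_total = 10·log₁₀(1.839e+09) = 92.6 dB.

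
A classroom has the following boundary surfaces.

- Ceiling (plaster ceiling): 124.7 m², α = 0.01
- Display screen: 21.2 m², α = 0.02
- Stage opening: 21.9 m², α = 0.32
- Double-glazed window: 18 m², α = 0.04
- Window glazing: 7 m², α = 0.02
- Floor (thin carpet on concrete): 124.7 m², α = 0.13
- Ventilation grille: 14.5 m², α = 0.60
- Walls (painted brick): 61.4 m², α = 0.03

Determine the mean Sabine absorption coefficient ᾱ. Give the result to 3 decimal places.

0.092

S = Σ Sᵢ = 124.7 + 21.2 + 21.9 + 18 + 7 + 124.7 + 14.5 + 61.4 = 393.4 m².
Σ(Sᵢαᵢ) = 124.7·0.01 + 21.2·0.02 + 21.9·0.32 + 18·0.04 + 7·0.02 + 124.7·0.13 + 14.5·0.60 + 61.4·0.03 = 36.292.
ᾱ = A/S = 0.092.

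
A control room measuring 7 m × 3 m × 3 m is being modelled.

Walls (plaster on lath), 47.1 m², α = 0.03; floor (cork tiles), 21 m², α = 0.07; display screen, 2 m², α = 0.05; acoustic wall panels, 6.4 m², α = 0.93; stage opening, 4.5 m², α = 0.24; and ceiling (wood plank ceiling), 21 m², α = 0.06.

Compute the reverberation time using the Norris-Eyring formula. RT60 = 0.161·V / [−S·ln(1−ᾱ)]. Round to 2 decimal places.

S = Σ Sᵢ = 102.0 m².
Absorption A = 47.1×0.03 + 21×0.07 + 2×0.05 + 6.4×0.93 + 4.5×0.24 + 21×0.06 = 11.275 sabins.
ᾱ = 11.275 / 102.0 = 0.1105.
−S·ln(1−ᾱ) = −102.0 × ln(1 − 0.1105) = 11.944.
V = 7 × 3 × 3 = 63 m³.
T = 0.161·V/[−S·ln(1−ᾱ)] = 0.161·63/11.944 = 0.85 s.

0.85 sec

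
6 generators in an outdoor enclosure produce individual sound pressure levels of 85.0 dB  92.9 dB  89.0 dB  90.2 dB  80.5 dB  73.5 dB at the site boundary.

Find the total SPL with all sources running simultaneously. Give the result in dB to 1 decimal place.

Σ 10^(Lᵢ/10) = 4.242e+09.
Back to dB: 10·log₁₀ Σ = 96.3 dB.

96.3 dB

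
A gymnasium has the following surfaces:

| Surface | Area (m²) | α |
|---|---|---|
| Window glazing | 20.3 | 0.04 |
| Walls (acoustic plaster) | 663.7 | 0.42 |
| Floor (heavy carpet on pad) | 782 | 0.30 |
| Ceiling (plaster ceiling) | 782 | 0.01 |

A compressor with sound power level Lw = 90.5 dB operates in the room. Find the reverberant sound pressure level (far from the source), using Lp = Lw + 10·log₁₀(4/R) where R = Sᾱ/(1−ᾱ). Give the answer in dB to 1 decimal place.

68.2 dB

Σ(Sᵢαᵢ) = 20.3×0.04 + 663.7×0.42 + 782×0.30 + 782×0.01 = 521.986; total area S = 2248.0 m².
ᾱ = 0.2322, so room constant R = A/(1−ᾱ) = 679.846 m².
Lp = Lw + 10 log₁₀(4/R) = 90.5 -22.30 = 68.2 dB.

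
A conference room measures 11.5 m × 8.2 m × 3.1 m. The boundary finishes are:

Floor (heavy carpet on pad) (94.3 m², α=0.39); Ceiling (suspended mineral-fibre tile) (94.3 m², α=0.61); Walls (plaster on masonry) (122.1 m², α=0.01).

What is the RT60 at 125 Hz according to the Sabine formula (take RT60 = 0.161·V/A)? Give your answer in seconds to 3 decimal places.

Summing Sᵢαᵢ: 36.777 + 57.523 + 1.221 → A = 95.521 sabins.
Room volume: 292.33 m³.
Sabine: RT60 = 0.161 × 292.33 / 95.521 = 0.493 s.

0.493 sec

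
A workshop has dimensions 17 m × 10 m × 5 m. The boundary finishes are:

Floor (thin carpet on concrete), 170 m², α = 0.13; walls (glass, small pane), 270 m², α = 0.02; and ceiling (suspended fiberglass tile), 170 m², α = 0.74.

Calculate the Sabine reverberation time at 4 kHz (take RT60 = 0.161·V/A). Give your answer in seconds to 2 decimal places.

0.89 seconds

Total absorption A = 170×0.13 + 270×0.02 + 170×0.74
  = 22.100 + 5.400 + 125.800 = 153.300 m² sabins.
Room volume: 850 m³.
RT60 = 0.161 · V / A = 0.161 × 850 / 153.300 = 0.89 s.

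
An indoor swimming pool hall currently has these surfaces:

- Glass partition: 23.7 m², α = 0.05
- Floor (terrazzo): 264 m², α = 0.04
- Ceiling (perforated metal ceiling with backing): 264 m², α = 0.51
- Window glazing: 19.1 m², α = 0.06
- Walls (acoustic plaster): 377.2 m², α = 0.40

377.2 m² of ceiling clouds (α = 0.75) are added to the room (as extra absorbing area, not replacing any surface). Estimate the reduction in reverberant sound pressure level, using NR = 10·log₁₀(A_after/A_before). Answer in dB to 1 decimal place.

2.9 dB

Summing Sᵢαᵢ: 1.185 + 10.560 + 134.640 + 1.146 + 150.880 → A_before = 298.411 sabins.
Added absorption = 377.2 × 0.75 = 282.900 sabins.
A_after = 298.411 + 282.900 = 581.311 sabins.
Reduction = 10 log₁₀(A_after/A_before) = 10 log₁₀(1.9480) = 2.9 dB.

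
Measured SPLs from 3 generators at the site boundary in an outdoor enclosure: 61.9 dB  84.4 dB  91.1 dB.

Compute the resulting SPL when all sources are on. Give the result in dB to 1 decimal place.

Σ 10^(Lᵢ/10) = 1.565e+09.
Back to dB: 10·log₁₀ Σ = 91.9 dB.

91.9 dB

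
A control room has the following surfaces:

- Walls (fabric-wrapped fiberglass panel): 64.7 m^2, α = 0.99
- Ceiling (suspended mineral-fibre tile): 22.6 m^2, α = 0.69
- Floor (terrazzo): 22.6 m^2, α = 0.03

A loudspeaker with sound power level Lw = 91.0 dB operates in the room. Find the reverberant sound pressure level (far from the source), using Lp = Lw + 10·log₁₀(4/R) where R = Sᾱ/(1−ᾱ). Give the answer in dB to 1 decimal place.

Σ(Sᵢαᵢ) = 64.7×0.99 + 22.6×0.69 + 22.6×0.03 = 80.325; total area S = 109.9 m^2.
ᾱ = 80.325/109.9 = 0.7309; R = Sᾱ/(1−ᾱ) = 80.325/(1−0.7309) = 298.495 m^2.
Lp = Lw + 10 log₁₀(4/R) = 91.0 -18.73 = 72.3 dB.

72.3 dB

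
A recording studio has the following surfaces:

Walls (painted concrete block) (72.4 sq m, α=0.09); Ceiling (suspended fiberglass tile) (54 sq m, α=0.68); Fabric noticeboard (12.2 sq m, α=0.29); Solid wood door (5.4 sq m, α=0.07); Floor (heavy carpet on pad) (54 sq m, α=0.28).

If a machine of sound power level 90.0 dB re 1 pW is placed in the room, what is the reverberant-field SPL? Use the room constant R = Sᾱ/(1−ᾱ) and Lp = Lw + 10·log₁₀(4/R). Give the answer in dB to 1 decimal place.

A = 62.272 sabins; S = 198.0 sq m.
ᾱ = 62.272/198.0 = 0.3145; R = Sᾱ/(1−ᾱ) = 62.272/(1−0.3145) = 90.842 sq m.
Lp = 90.0 + 10·log₁₀(4/90.842) = 90.0 + (-13.56) = 76.4 dB.

76.4 dB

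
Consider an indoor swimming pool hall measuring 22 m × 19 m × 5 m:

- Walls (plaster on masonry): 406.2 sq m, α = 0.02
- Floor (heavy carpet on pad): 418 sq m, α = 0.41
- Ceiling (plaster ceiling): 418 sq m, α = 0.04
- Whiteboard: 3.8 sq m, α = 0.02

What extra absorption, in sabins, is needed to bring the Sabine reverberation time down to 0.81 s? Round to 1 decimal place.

Total absorption A₁ = 406.2*0.02 + 418*0.41 + 418*0.04 + 3.8*0.02
  = 8.124 + 171.380 + 16.720 + 0.076 = 196.300 sq m sabins.
For T = 0.81 s, need A₂ = 0.161·V/T = 0.161·2090/0.81 = 415.420 sabins.
Additional absorption ΔA = 415.420 − 196.300 = 219.1 sabins.

219.1 sabins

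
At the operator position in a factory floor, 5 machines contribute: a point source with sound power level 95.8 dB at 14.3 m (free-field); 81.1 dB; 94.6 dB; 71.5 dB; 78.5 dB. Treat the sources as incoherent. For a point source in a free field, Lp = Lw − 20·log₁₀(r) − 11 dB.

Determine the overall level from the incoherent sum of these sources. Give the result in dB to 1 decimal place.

Source at 14.3 m: Lp = 95.8 − 20·log₁₀(14.3) − 11 = 61.7 dB.
Σ 10^(Lᵢ/10) = 3.099e+09.
Back to dB: 10·log₁₀ Σ = 94.9 dB.

94.9 dB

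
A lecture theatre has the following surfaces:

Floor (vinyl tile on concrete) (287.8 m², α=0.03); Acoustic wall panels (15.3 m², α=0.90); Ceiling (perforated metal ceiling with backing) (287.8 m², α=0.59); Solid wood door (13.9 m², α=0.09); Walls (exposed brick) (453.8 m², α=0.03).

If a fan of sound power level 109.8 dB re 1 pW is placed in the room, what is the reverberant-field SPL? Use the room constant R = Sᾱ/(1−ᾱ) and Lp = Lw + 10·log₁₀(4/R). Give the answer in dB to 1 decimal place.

A = 207.071 sabins; S = 1058.6 m².
ᾱ = 0.1956, so room constant R = A/(1−ᾱ) = 257.423 m².
Lp = Lw + 10 log₁₀(4/R) = 109.8 -18.09 = 91.7 dB.

91.7 dB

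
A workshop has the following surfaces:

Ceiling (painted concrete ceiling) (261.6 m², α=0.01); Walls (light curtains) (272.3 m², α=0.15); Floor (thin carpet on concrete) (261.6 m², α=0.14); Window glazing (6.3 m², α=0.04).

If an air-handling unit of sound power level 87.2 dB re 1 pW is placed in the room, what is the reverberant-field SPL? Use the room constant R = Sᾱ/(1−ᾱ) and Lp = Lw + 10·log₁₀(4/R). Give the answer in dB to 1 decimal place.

73.7 dB

Σ(Sᵢαᵢ) = 261.6×0.01 + 272.3×0.15 + 261.6×0.14 + 6.3×0.04 = 80.337; total area S = 801.8 m².
ᾱ = 80.337/801.8 = 0.1002; R = Sᾱ/(1−ᾱ) = 80.337/(1−0.1002) = 89.283 m².
Lp = 87.2 + 10·log₁₀(4/89.283) = 87.2 + (-13.49) = 73.7 dB.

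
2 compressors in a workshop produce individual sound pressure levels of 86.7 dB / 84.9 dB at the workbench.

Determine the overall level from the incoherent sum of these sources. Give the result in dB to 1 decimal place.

88.9 dB

Sum in the linear (power) domain: Σ 10^(Lᵢ/10) = 10^(86.7/10) + 10^(84.9/10) = 7.768e+08.
L_total = 10·log₁₀(7.768e+08) = 88.9 dB.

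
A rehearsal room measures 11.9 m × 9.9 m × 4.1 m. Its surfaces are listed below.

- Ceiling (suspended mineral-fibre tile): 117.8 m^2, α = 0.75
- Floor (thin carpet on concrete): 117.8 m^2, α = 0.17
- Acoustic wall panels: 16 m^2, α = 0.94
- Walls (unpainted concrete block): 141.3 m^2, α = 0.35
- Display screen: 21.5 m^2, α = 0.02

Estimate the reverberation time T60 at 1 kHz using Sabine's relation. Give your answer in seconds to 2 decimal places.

0.45 sec

Summing Sᵢαᵢ: 88.350 + 20.026 + 15.040 + 49.455 + 0.430 → A = 173.301 sabins.
Room volume: 483.021 m³.
Sabine: RT60 = 0.161 × 483.021 / 173.301 = 0.45 s.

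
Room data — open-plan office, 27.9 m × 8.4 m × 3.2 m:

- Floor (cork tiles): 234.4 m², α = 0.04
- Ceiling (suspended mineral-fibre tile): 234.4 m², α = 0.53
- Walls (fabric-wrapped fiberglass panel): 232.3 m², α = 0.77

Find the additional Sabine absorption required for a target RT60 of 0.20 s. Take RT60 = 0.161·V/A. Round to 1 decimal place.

291.2 sabins

Equivalent absorption area: A₁ = 234.4·0.04 + 234.4·0.53 + 232.3·0.77 = 312.479 m².
V = 749.952 m³. Required absorption A₂ = 0.161 × 749.952 / 0.20 = 603.711 sabins.
Shortfall: 603.711 − 312.479 = 291.2 sabins.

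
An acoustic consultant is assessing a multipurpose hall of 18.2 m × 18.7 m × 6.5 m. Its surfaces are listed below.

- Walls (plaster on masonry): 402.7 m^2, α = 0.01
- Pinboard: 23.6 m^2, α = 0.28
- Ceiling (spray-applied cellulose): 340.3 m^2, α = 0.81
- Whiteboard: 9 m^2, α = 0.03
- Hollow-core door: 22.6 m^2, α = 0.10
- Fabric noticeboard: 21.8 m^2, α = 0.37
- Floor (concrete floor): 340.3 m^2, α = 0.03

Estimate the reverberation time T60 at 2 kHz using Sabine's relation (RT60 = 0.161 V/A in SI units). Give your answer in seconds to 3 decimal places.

1.160 seconds

Equivalent absorption area: A = 402.7·0.01 + 23.6·0.28 + 340.3·0.81 + 9·0.03 + 22.6·0.10 + 21.8·0.37 + 340.3·0.03 = 307.083 m^2.
Volume V = 18.2 × 18.7 × 6.5 = 2212.21 m³.
RT60 = 0.161 · V / A = 0.161 × 2212.21 / 307.083 = 1.160 s.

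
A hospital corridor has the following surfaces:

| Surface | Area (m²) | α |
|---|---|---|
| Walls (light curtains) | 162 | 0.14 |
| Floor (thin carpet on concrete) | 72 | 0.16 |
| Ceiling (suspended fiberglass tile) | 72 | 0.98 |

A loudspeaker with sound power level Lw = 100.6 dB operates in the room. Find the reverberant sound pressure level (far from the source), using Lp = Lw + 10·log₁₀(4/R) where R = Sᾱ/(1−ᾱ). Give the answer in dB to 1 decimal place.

84.6 dB

A = 104.760 sabins; S = 306.0 m².
ᾱ = 104.760/306.0 = 0.3424; R = Sᾱ/(1−ᾱ) = 104.760/(1−0.3424) = 159.307 m².
Lp = Lw + 10 log₁₀(4/R) = 100.6 -16.00 = 84.6 dB.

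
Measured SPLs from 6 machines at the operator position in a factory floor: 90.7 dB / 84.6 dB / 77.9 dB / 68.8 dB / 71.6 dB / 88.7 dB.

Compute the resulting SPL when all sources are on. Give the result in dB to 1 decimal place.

93.6 dB

Sum in the linear (power) domain: Σ 10^(Lᵢ/10) = 10^(90.7/10) + 10^(84.6/10) + 10^(77.9/10) + 10^(68.8/10) + 10^(71.6/10) + 10^(88.7/10) = 2.288e+09.
Combined level = 10 log₁₀(2.288e+09) = 93.6 dB.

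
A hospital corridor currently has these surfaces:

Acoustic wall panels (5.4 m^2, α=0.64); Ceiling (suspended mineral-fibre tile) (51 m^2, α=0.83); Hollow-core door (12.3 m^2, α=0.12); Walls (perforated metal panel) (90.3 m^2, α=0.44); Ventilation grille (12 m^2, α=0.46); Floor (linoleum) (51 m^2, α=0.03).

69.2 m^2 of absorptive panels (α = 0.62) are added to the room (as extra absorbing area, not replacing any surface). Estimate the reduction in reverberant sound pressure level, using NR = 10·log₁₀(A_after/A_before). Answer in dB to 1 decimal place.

1.6 dB

Summing Sᵢαᵢ: 3.456 + 42.330 + 1.476 + 39.732 + 5.520 + 1.530 → A_before = 94.044 sabins.
Treatment contributes 69.2·0.62 = 42.904 sabins.
A_after = 94.044 + 42.904 = 136.948 sabins.
Reduction = 10 log₁₀(A_after/A_before) = 10 log₁₀(1.4562) = 1.6 dB.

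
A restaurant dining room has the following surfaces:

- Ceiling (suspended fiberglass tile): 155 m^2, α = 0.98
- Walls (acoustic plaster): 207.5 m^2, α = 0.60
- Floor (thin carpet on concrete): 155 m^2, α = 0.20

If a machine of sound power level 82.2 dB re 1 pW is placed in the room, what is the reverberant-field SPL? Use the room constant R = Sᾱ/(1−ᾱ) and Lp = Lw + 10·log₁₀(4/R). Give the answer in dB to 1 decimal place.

59.4 dB

Σ(Sᵢαᵢ) = 155×0.98 + 207.5×0.60 + 155×0.20 = 307.400; total area S = 517.5 m^2.
ᾱ = 307.400/517.5 = 0.5940; R = Sᾱ/(1−ᾱ) = 307.400/(1−0.5940) = 757.143 m^2.
Lp = Lw + 10 log₁₀(4/R) = 82.2 -22.77 = 59.4 dB.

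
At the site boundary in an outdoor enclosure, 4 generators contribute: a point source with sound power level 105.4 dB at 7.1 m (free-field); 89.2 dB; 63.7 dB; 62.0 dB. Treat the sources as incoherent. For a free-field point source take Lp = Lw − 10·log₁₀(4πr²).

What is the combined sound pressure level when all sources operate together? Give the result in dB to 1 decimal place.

89.5 dB

Source at 7.1 m: Lp = 105.4 − 10·log₁₀(4π·7.1²) = 105.4 − 10·log₁₀(633.471) = 77.4 dB.
Sum in the linear (power) domain: Σ 10^(Lᵢ/10) = 10^(77.4/10) + 10^(89.2/10) + 10^(63.7/10) + 10^(62.0/10) = 8.906e+08.
Combined level = 10 log₁₀(8.906e+08) = 89.5 dB.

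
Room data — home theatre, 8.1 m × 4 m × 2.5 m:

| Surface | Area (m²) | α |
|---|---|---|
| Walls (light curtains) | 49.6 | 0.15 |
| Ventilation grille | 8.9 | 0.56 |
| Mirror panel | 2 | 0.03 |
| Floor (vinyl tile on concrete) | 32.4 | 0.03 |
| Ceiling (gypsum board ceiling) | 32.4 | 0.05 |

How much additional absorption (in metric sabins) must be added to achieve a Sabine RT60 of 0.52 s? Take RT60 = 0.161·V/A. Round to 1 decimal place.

Summing Sᵢαᵢ: 7.440 + 4.984 + 0.060 + 0.972 + 1.620 → A₁ = 15.076 sabins.
For T = 0.52 s, need A₂ = 0.161·V/T = 0.161·81/0.52 = 25.079 sabins.
Additional absorption ΔA = 25.079 − 15.076 = 10.0 sabins.

10.0 sabins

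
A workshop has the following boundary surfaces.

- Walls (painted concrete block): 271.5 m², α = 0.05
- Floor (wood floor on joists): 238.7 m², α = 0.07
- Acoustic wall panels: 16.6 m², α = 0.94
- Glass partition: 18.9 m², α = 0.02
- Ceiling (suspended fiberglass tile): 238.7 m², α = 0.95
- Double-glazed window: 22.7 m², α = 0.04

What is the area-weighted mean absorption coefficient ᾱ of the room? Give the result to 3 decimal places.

0.339

Total surface area S = 807.1 m².
A = 271.5×0.05 + 238.7×0.07 + 16.6×0.94 + 18.9×0.02 + 238.7×0.95 + 22.7×0.04 = 273.939 sabins.
ᾱ = 273.939 / 807.1 = 0.339.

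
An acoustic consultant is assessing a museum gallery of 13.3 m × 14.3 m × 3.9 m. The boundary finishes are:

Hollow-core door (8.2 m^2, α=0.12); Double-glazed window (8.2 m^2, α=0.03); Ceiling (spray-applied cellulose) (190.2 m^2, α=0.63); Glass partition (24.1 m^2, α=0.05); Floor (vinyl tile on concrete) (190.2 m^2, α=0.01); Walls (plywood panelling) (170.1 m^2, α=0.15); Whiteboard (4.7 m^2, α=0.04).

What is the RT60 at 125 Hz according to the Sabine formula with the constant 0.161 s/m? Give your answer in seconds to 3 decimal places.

0.797 s

Equivalent absorption area: A = 8.2*0.12 + 8.2*0.03 + 190.2*0.63 + 24.1*0.05 + 190.2*0.01 + 170.1*0.15 + 4.7*0.04 = 149.866 m^2.
V = 13.3·14.3·3.9 = 741.741 m³.
T = 0.161 V/A = 0.161·741.741/149.866 = 0.797 s.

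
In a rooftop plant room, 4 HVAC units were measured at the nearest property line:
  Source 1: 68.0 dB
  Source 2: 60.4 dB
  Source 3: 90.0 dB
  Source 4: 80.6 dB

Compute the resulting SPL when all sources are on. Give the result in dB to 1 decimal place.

90.5 dB

Converting to relative power and adding: 10^(68.0/10) + 10^(60.4/10) + 10^(90.0/10) + 10^(80.6/10) = 1.122e+09.
L_total = 10·log₁₀(1.122e+09) = 90.5 dB.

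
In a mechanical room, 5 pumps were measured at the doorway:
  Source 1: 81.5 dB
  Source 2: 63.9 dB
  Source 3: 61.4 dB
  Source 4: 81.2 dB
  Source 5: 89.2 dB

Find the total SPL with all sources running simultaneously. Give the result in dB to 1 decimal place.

90.4 dB

Σ 10^(Lᵢ/10) = 1.109e+09.
Back to dB: 10·log₁₀ Σ = 90.4 dB.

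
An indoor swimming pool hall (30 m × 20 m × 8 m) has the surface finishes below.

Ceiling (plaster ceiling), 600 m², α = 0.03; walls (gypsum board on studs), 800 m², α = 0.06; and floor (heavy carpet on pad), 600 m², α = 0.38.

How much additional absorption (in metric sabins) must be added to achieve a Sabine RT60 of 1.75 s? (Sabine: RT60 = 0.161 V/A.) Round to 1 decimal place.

147.6 sabins

A₁ = Σ Sᵢαᵢ = 600×0.03 + 800×0.06 + 600×0.38 = 294.000 sabins.
V = 4800 m³. Required absorption A₂ = 0.161 × 4800 / 1.75 = 441.600 sabins.
Shortfall: 441.600 − 294.000 = 147.6 sabins.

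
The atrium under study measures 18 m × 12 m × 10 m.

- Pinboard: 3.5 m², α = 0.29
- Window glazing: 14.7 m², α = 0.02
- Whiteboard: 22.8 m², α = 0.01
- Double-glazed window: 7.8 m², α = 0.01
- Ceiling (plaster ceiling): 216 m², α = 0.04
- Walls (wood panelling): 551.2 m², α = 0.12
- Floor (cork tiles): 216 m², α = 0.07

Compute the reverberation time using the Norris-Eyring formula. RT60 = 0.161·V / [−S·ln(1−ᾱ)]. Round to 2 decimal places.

Total surface area S = 3.5 + 14.7 + 22.8 + 7.8 + 216 + 551.2 + 216 = 1032.0 m².
Absorption A = 3.5×0.29 + 14.7×0.02 + 22.8×0.01 + 7.8×0.01 + 216×0.04 + 551.2×0.12 + 216×0.07 = 91.519 sabins.
Mean coefficient ᾱ = A/S = 0.0887.
−S·ln(1−ᾱ) = −1032.0 × ln(1 − 0.0887) = 95.855.
V = 18 × 12 × 10 = 2160 m³.
T = 0.161·V/[−S·ln(1−ᾱ)] = 0.161·2160/95.855 = 3.63 s.

3.63 s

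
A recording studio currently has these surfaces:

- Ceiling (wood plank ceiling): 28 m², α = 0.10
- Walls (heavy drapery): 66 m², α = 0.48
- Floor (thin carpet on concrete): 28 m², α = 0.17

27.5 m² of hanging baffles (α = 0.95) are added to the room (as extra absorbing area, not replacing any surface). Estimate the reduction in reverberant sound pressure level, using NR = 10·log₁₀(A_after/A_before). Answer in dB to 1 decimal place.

2.2 dB

Equivalent absorption area: A_before = 28*0.10 + 66*0.48 + 28*0.17 = 39.240 m².
Treatment contributes 27.5·0.95 = 26.125 sabins.
New total A_after = 65.365 sabins.
NR = 10·log₁₀(65.365/39.240) = 2.2 dB.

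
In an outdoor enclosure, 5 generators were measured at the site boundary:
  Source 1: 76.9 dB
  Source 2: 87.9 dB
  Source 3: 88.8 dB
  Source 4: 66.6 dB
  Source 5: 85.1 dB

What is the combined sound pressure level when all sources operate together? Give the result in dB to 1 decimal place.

Converting to relative power and adding: 10^(76.9/10) + 10^(87.9/10) + 10^(88.8/10) + 10^(66.6/10) + 10^(85.1/10) = 1.752e+09.
L_total = 10·log₁₀(1.752e+09) = 92.4 dB.

92.4 dB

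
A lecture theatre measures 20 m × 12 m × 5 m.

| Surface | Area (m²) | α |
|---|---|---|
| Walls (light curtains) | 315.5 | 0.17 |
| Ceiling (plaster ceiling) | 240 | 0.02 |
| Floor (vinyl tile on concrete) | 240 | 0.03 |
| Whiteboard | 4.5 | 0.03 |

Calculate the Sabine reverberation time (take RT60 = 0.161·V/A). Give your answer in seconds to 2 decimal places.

2.94 sec

A = Σ Sᵢαᵢ = 315.5·0.17 + 240·0.02 + 240·0.03 + 4.5·0.03 = 65.770 sabins.
Room volume: 1200 m³.
T = 0.161 V/A = 0.161·1200/65.770 = 2.94 s.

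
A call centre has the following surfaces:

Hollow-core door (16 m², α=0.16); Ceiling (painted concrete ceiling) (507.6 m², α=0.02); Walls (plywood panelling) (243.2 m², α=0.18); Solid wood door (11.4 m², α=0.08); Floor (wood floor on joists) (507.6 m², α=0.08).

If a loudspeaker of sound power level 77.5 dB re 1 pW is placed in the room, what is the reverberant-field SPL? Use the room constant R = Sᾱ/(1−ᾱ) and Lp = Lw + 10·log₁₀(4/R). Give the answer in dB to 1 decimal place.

A = 98.008 sabins; S = 1285.8 m².
ᾱ = 98.008/1285.8 = 0.0762; R = Sᾱ/(1−ᾱ) = 98.008/(1−0.0762) = 106.092 m².
Lp = Lw + 10 log₁₀(4/R) = 77.5 -14.24 = 63.3 dB.

63.3 dB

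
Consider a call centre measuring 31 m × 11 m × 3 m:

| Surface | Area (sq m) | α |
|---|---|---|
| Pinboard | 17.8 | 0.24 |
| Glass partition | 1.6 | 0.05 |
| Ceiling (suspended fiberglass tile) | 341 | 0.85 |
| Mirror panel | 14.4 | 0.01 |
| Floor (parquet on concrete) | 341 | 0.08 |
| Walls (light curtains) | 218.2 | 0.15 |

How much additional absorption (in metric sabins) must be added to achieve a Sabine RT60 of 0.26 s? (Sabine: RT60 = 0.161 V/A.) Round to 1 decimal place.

279.1 sabins

Total absorption A₁ = 17.8×0.24 + 1.6×0.05 + 341×0.85 + 14.4×0.01 + 341×0.08 + 218.2×0.15
  = 4.272 + 0.080 + 289.850 + 0.144 + 27.280 + 32.730 = 354.356 sq m sabins.
Target A₂ = 0.161·1023/0.26 = 633.473 sabins (V = 1023 m³).
Shortfall: 633.473 − 354.356 = 279.1 sabins.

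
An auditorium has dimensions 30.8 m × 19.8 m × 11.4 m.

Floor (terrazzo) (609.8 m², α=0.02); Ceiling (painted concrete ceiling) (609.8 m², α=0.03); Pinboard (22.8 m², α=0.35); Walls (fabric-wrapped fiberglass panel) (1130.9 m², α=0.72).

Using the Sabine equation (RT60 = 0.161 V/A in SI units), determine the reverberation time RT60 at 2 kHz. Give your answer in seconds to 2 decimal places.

1.31 sec

Equivalent absorption area: A = 609.8*0.02 + 609.8*0.03 + 22.8*0.35 + 1130.9*0.72 = 852.718 m².
Volume V = 30.8 × 19.8 × 11.4 = 6952.176 m³.
Sabine: RT60 = 0.161 × 6952.176 / 852.718 = 1.31 s.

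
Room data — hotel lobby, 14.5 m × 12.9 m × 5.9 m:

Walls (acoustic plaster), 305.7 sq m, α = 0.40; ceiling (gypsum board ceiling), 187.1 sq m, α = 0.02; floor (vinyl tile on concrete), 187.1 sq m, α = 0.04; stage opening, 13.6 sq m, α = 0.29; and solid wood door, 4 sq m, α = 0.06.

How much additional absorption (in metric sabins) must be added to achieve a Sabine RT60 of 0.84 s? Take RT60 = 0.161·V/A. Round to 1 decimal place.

A₁ = Σ Sᵢαᵢ = 305.7×0.40 + 187.1×0.02 + 187.1×0.04 + 13.6×0.29 + 4×0.06 = 137.690 sabins.
Target A₂ = 0.161·1103.595/0.84 = 211.522 sabins (V = 1103.595 m³).
Shortfall: 211.522 − 137.690 = 73.8 sabins.

73.8 sabins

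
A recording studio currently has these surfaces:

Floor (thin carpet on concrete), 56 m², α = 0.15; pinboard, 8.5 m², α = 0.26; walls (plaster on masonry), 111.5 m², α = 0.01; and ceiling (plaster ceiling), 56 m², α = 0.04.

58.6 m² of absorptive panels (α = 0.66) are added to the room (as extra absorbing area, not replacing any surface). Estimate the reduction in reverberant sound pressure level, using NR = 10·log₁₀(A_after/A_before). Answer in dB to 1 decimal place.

5.8 dB

Equivalent absorption area: A_before = 56×0.15 + 8.5×0.26 + 111.5×0.01 + 56×0.04 = 13.965 m².
Added absorption = 58.6 × 0.66 = 38.676 sabins.
A_after = 13.965 + 38.676 = 52.641 sabins.
Reduction = 10 log₁₀(A_after/A_before) = 10 log₁₀(3.7695) = 5.8 dB.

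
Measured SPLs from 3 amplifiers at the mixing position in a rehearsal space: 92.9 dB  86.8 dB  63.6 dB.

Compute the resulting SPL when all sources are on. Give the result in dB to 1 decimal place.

Sum in the linear (power) domain: Σ 10^(Lᵢ/10) = 10^(92.9/10) + 10^(86.8/10) + 10^(63.6/10) = 2.431e+09.
Back to dB: 10·log₁₀ Σ = 93.9 dB.

93.9 dB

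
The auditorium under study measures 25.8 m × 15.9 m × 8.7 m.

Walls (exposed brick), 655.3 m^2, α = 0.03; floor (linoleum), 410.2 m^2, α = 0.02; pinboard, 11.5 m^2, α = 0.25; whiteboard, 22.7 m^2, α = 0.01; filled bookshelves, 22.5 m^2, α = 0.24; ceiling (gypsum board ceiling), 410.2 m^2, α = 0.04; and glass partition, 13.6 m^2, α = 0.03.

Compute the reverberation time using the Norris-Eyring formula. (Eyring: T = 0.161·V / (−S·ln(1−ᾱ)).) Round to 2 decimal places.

S = Σ Sᵢ = 1546.0 m^2.
Absorption A = 655.3·0.03 + 410.2·0.02 + 11.5·0.25 + 22.7·0.01 + 22.5·0.24 + 410.2·0.04 + 13.6·0.03 = 53.181 sabins.
Mean coefficient ᾱ = A/S = 0.0344.
−S·ln(1−ᾱ) = −1546.0 × ln(1 − 0.0344) = 54.119.
V = 25.8 × 15.9 × 8.7 = 3568.914 m³.
T = 0.161·V/[−S·ln(1−ᾱ)] = 0.161·3568.914/54.119 = 10.62 s.

10.62 seconds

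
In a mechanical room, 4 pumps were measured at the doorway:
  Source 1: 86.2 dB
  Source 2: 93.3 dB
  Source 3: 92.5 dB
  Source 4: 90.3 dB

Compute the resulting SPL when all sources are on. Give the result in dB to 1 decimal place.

97.3 dB

Sum in the linear (power) domain: Σ 10^(Lᵢ/10) = 10^(86.2/10) + 10^(93.3/10) + 10^(92.5/10) + 10^(90.3/10) = 5.405e+09.
Back to dB: 10·log₁₀ Σ = 97.3 dB.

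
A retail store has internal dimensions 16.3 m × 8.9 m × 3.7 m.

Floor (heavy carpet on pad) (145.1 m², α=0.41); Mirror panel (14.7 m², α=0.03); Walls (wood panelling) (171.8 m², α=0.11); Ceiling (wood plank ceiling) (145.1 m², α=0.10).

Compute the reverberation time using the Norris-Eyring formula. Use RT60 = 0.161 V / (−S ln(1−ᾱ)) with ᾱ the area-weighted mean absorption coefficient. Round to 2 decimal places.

S = Σ Sᵢ = 476.7 m².
Σ(Sᵢαᵢ) = 145.1×0.41 + 14.7×0.03 + 171.8×0.11 + 145.1×0.10 = 93.340.
Mean coefficient ᾱ = A/S = 0.1958.
−S·ln(1−ᾱ) = −476.7 × ln(1 − 0.1958) = 103.876.
V = 16.3 × 8.9 × 3.7 = 536.759 m³.
RT60 = 0.161 × 536.759 / 103.876 = 0.83 s.

0.83 s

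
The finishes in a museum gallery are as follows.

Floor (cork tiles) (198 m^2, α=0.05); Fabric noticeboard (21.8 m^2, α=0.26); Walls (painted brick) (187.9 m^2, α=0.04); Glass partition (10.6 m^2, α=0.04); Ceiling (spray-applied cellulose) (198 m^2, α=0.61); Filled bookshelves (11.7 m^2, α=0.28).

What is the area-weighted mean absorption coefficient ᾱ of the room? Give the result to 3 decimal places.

S = Σ Sᵢ = 198 + 21.8 + 187.9 + 10.6 + 198 + 11.7 = 628.0 m^2.
Weighted sum Σ Sα = 147.564.
ᾱ = 147.564 / 628.0 = 0.235.

0.235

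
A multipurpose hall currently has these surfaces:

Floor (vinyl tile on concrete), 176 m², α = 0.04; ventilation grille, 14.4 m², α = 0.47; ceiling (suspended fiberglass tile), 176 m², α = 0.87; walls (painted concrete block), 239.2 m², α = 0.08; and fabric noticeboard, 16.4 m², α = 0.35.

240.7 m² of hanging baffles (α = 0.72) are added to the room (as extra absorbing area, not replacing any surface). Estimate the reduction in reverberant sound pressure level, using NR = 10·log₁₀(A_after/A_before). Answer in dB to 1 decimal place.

A_before = Σ Sᵢαᵢ = 176·0.04 + 14.4·0.47 + 176·0.87 + 239.2·0.08 + 16.4·0.35 = 191.804 sabins.
Added absorption = 240.7 × 0.72 = 173.304 sabins.
A_after = 191.804 + 173.304 = 365.108 sabins.
NR = 10·log₁₀(365.108/191.804) = 2.8 dB.

2.8 dB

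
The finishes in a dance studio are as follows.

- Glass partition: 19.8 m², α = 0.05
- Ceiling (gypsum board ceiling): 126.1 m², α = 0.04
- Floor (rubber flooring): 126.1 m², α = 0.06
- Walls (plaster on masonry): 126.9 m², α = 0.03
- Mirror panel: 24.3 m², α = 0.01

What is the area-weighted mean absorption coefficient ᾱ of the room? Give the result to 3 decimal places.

Total surface area S = 423.2 m².
A = 19.8·0.05 + 126.1·0.04 + 126.1·0.06 + 126.9·0.03 + 24.3·0.01 = 17.650 sabins.
ᾱ = 17.650 / 423.2 = 0.042.

0.042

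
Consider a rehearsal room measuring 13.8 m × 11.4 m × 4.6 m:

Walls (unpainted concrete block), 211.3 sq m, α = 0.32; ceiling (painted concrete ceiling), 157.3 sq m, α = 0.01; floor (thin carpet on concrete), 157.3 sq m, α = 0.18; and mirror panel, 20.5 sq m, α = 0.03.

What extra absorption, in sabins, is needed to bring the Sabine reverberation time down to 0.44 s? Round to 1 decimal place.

Equivalent absorption area: A₁ = 211.3·0.32 + 157.3·0.01 + 157.3·0.18 + 20.5·0.03 = 98.118 sq m.
Target A₂ = 0.161·723.672/0.44 = 264.798 sabins (V = 723.672 m³).
ΔA = A₂ − A₁ = 264.798 − 98.118 = 166.7 sabins.

166.7 sabins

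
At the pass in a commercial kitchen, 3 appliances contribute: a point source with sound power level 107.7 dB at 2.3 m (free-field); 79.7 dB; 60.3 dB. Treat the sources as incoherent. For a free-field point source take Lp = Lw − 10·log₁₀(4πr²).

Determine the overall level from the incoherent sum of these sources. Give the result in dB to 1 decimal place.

Source at 2.3 m: Lp = 107.7 − 10·log₁₀(4π·2.3²) = 107.7 − 10·log₁₀(66.476) = 89.5 dB.
Σ 10^(Lᵢ/10) = 9.856e+08.
Back to dB: 10·log₁₀ Σ = 89.9 dB.

89.9 dB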